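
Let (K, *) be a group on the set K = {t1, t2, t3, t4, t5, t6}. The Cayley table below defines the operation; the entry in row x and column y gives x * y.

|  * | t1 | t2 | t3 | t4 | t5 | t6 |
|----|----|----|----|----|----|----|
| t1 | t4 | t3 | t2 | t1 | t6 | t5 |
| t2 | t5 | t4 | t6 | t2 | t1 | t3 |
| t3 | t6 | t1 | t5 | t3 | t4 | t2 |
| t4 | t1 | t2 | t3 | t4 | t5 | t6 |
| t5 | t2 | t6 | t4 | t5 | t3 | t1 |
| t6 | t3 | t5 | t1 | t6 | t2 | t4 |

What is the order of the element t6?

The identity element is t4 (its row matches the header).
t6^1 = t6
t6^2 = t6 * t6 = t4
The first power of t6 equal to the identity is t6^2, so ord(t6) = 2.

2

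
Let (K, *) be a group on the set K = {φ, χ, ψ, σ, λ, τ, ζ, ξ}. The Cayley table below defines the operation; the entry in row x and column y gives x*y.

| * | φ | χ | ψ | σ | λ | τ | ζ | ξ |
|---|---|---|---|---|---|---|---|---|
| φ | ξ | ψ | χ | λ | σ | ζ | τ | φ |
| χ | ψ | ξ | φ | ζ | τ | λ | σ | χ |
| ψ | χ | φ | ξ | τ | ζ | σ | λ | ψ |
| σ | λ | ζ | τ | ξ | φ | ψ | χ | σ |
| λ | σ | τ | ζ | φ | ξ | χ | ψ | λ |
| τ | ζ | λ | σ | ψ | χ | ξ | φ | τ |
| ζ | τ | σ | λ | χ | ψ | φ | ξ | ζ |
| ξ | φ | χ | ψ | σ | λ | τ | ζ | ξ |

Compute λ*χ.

Read row λ, column χ: λ*χ = τ.

τ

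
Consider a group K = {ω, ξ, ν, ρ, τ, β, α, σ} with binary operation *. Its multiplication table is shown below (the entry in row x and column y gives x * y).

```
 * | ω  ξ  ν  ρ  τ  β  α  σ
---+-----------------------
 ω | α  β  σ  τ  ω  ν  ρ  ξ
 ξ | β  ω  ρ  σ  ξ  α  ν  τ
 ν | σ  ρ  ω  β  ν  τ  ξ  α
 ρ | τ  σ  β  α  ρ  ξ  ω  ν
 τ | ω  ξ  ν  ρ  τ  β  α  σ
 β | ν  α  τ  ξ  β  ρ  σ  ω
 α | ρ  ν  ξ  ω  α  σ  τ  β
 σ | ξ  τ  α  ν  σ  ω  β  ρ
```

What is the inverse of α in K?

First locate the identity: row τ matches the header, so τ is the identity.
Scan row α for τ: α * α = τ. Hence α^(-1) = α.

α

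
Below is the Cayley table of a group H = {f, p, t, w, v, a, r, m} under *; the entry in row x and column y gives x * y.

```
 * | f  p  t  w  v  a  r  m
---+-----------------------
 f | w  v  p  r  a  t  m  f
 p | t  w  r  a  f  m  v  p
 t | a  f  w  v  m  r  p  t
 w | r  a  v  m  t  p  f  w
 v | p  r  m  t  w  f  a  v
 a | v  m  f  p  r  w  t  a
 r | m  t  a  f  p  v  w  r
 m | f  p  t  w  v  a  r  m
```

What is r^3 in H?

f

r^1 = r
r^2 = r * r = w
r^3 = w * r = f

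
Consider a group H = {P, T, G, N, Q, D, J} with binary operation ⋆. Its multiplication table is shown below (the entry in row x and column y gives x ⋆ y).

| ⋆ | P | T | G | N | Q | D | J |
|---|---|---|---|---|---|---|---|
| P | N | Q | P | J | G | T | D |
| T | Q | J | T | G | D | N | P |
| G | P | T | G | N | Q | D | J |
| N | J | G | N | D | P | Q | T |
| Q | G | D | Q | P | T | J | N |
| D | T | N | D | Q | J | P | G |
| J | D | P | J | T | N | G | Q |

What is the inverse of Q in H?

P

First locate the identity: row G matches the header, so G is the identity.
Scan row Q for G: Q ⋆ P = G. Hence Q^(-1) = P.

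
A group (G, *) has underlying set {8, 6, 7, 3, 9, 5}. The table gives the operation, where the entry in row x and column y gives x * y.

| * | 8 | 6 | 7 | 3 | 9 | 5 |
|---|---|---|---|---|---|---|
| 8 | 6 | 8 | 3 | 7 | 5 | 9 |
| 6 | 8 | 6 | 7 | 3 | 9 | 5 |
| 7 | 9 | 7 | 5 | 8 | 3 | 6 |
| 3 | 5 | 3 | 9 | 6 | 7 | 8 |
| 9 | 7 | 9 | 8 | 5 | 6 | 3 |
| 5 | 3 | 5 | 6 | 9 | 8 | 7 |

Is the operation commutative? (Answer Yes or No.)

5 * 9 = 8 but 9 * 5 = 3.
Since 5 and 9 do not commute, G is not abelian.

No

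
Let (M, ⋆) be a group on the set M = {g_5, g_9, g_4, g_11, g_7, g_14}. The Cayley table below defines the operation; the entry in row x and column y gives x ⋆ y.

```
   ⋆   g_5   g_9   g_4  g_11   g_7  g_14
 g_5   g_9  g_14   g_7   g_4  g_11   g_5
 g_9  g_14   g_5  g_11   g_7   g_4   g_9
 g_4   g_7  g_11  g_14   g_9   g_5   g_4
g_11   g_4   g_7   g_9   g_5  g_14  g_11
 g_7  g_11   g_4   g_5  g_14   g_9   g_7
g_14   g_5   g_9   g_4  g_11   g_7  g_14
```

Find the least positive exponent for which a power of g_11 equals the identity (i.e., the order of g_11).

6

The identity element is g_14 (its row matches the header).
g_11^1 = g_11
g_11^2 = g_11 ⋆ g_11 = g_5
g_11^3 = g_5 ⋆ g_11 = g_4
g_11^4 = g_4 ⋆ g_11 = g_9
g_11^5 = g_9 ⋆ g_11 = g_7
g_11^6 = g_7 ⋆ g_11 = g_14
The first power of g_11 equal to the identity is g_11^6, so ord(g_11) = 6.
(Structurally, M here is isomorphic to the cyclic group Z_6.)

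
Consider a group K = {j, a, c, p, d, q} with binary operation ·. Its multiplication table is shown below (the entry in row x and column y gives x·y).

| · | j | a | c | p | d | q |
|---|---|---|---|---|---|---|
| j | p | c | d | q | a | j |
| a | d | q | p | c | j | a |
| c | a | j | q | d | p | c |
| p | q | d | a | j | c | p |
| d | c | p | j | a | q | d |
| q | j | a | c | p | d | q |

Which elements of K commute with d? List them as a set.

{d, q}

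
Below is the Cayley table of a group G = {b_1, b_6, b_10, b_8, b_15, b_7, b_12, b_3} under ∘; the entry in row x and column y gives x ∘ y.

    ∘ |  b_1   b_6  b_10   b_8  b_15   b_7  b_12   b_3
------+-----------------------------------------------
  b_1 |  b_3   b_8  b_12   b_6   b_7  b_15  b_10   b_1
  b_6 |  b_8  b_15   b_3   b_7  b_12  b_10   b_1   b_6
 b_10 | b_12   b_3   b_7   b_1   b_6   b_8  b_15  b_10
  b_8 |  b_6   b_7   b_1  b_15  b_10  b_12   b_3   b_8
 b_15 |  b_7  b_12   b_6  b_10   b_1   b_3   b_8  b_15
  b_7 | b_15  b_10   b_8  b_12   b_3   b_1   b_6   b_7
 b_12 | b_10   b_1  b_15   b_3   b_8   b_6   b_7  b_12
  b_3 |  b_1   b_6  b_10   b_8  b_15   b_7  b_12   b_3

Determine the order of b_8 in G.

The identity element is b_3 (its row matches the header).
b_8^1 = b_8
b_8^2 = b_8 ∘ b_8 = b_15
b_8^3 = b_15 ∘ b_8 = b_10
b_8^4 = b_10 ∘ b_8 = b_1
b_8^5 = b_1 ∘ b_8 = b_6
b_8^6 = b_6 ∘ b_8 = b_7
b_8^7 = b_7 ∘ b_8 = b_12
b_8^8 = b_12 ∘ b_8 = b_3
The first power of b_8 equal to the identity is b_8^8, so ord(b_8) = 8.
(Structurally, G here is isomorphic to the cyclic group Z_8.)

8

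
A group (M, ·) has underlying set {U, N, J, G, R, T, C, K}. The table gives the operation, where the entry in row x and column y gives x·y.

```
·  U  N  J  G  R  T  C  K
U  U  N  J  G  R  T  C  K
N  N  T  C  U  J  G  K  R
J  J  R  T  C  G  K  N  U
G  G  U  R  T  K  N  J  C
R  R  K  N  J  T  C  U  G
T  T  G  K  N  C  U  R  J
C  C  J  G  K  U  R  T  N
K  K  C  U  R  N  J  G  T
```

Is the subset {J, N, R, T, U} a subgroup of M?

T·N = G, which is not in {J, N, R, T, U}.
The subset is not closed under ·, so it is not a subgroup.
(Structurally, M here is isomorphic to the quaternion group Q_8.)

No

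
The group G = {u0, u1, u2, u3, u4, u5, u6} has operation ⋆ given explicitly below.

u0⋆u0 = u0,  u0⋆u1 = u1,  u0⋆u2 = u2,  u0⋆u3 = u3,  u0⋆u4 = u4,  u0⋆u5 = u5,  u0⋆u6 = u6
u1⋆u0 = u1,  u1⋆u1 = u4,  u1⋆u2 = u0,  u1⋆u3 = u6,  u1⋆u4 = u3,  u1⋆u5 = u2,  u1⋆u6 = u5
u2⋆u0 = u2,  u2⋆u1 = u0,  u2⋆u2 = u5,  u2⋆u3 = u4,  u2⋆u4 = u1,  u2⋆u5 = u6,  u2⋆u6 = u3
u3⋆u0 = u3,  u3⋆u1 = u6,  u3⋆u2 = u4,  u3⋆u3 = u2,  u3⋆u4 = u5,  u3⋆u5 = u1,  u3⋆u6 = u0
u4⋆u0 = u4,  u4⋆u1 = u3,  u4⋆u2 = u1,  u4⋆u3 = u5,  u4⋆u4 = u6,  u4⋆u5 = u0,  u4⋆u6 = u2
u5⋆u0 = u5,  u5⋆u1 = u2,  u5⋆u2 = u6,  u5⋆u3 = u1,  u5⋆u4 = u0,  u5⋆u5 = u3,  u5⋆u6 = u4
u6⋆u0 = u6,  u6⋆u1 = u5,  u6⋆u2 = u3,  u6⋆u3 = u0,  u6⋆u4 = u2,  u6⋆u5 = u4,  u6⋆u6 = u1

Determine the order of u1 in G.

7

The identity element is u0 (its row matches the header).
u1^1 = u1
u1^2 = u1 ⋆ u1 = u4
u1^3 = u4 ⋆ u1 = u3
u1^4 = u3 ⋆ u1 = u6
u1^5 = u6 ⋆ u1 = u5
u1^6 = u5 ⋆ u1 = u2
u1^7 = u2 ⋆ u1 = u0
The first power of u1 equal to the identity is u1^7, so ord(u1) = 7.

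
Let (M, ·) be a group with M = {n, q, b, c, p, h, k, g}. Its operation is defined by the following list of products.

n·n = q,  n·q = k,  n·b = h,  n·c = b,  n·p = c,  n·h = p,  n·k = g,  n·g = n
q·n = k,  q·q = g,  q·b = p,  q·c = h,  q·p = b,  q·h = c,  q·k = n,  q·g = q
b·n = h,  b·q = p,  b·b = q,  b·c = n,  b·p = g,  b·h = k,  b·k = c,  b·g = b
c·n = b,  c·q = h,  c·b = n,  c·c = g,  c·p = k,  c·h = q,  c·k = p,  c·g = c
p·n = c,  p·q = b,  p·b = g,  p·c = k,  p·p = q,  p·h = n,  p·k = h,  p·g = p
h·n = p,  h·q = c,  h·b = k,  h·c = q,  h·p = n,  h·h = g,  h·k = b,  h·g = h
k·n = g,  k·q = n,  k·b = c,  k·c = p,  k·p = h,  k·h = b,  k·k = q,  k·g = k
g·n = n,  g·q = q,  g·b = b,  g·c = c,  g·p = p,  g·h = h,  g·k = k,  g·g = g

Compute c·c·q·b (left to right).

c·c = g
g·q = q
q·b = p
(Structurally, M here is isomorphic to Z_2 x Z_4.)

p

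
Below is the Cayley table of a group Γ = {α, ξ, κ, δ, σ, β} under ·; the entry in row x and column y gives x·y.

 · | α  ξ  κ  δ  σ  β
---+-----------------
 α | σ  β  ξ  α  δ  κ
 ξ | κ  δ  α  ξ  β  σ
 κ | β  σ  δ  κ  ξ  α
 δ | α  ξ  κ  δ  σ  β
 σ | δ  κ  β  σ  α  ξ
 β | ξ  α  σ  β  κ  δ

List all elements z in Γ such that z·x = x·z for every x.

An element z is central iff its row equals its column in the table.
For α: α·ξ = β ≠ κ = ξ·α, so α ∉ Z.
Checking each element this way leaves Z(Γ) = {δ}.

{δ}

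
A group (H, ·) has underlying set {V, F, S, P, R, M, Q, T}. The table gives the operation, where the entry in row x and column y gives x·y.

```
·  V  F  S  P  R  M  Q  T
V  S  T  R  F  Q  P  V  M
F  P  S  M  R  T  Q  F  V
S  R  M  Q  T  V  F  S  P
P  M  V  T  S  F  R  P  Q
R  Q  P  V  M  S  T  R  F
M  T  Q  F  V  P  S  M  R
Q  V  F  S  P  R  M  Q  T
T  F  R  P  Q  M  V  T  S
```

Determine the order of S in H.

The identity element is Q (its row matches the header).
S^1 = S
S^2 = S·S = Q
The first power of S equal to the identity is S^2, so ord(S) = 2.

2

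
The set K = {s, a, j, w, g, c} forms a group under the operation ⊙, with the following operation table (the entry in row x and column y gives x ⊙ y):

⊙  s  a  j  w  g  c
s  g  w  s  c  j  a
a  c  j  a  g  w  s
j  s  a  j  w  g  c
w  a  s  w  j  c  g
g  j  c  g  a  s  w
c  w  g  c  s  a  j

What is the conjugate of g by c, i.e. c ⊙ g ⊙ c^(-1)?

s

The identity is j. In row c, the entry j sits in column c, so c^(-1) = c.
c ⊙ g = a
a ⊙ c = s
(Structurally, K here is isomorphic to the symmetric group S_3.)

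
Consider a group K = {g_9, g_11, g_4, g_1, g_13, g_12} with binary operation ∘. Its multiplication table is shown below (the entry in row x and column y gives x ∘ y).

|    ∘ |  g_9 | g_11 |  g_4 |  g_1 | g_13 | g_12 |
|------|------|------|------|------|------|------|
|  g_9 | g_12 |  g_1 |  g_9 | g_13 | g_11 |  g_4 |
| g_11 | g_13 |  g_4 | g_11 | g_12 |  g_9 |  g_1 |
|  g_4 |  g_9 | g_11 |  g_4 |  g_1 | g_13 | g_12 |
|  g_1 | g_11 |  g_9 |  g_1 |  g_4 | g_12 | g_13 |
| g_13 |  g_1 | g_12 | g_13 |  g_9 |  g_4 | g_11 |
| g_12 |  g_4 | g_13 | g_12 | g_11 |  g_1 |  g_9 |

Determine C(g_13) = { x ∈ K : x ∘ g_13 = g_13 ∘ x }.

{g_13, g_4}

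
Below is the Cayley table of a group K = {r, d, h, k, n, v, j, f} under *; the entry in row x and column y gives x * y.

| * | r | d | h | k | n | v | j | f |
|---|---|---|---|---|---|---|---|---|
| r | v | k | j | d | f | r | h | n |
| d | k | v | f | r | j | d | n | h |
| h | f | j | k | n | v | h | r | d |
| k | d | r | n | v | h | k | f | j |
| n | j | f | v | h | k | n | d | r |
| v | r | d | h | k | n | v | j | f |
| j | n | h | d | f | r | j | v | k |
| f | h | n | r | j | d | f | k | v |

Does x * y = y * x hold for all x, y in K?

No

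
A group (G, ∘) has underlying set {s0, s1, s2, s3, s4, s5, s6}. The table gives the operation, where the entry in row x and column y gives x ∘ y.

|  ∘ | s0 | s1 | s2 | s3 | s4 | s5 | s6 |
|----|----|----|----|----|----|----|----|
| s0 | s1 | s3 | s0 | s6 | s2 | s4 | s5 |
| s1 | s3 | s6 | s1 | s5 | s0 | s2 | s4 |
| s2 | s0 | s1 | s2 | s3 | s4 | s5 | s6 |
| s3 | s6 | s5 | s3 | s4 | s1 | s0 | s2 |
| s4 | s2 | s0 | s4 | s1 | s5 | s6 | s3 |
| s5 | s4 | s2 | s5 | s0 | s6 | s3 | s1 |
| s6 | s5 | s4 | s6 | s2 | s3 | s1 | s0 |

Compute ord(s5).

The identity element is s2 (its row matches the header).
s5^1 = s5
s5^2 = s5 ∘ s5 = s3
s5^3 = s3 ∘ s5 = s0
s5^4 = s0 ∘ s5 = s4
s5^5 = s4 ∘ s5 = s6
s5^6 = s6 ∘ s5 = s1
s5^7 = s1 ∘ s5 = s2
The first power of s5 equal to the identity is s5^7, so ord(s5) = 7.
(Structurally, G here is isomorphic to the cyclic group Z_7.)

7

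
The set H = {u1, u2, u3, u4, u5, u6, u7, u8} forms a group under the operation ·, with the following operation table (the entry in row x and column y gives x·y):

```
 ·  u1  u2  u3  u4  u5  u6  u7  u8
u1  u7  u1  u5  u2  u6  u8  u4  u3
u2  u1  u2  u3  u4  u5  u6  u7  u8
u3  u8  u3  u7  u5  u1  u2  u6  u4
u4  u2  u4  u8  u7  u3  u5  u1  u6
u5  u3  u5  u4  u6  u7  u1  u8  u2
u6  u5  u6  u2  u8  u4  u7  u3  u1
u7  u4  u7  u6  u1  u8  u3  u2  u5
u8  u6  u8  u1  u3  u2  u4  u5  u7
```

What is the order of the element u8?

The identity element is u2 (its row matches the header).
u8^1 = u8
u8^2 = u8·u8 = u7
u8^3 = u7·u8 = u5
u8^4 = u5·u8 = u2
The first power of u8 equal to the identity is u8^4, so ord(u8) = 4.

4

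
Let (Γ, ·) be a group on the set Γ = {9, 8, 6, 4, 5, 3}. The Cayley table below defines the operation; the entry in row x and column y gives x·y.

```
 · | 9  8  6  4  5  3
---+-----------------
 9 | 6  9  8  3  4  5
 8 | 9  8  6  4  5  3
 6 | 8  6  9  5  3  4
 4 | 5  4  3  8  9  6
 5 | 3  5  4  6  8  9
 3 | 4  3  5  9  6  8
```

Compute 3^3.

3^1 = 3
3^2 = 3·3 = 8
3^3 = 8·3 = 3

3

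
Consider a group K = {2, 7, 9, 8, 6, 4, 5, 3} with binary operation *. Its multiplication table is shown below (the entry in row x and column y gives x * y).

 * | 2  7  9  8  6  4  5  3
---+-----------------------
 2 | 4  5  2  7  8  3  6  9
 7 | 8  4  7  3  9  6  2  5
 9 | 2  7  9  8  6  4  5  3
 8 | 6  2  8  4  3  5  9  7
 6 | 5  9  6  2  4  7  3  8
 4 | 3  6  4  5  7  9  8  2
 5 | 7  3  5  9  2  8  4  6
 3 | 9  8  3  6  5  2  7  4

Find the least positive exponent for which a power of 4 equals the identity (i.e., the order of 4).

2

The identity element is 9 (its row matches the header).
4^1 = 4
4^2 = 4 * 4 = 9
The first power of 4 equal to the identity is 4^2, so ord(4) = 2.
(Structurally, K here is isomorphic to the quaternion group Q_8.)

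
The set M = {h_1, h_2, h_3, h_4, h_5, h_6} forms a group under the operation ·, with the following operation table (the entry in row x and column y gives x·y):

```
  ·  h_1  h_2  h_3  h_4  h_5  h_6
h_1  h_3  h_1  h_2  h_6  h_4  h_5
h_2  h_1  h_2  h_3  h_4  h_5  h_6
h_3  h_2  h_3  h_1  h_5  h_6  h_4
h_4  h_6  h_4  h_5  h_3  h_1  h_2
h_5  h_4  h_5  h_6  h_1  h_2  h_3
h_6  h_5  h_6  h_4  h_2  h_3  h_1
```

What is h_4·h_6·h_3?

h_4·h_6 = h_2
h_2·h_3 = h_3
(Structurally, M here is isomorphic to the cyclic group Z_6.)

h_3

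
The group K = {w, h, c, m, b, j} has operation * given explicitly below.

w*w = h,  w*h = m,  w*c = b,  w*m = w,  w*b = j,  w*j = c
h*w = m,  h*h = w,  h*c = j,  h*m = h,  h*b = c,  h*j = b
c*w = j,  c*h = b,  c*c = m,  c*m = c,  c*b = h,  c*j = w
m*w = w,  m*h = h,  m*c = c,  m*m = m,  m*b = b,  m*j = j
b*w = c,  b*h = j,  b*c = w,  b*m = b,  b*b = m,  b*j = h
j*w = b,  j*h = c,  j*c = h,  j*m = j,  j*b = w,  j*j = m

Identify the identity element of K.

The identity e satisfies e*x = x for all x, so its row in the table reproduces the column headers.
Row m reads: w, h, c, m, b, j — exactly the header order. So m is the identity.

m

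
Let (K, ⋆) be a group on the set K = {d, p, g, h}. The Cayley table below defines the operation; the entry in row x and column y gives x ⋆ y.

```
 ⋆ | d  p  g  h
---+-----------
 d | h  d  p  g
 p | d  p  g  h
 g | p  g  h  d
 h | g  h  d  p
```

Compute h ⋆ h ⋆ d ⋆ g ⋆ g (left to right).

g

h ⋆ h = p
p ⋆ d = d
d ⋆ g = p
p ⋆ g = g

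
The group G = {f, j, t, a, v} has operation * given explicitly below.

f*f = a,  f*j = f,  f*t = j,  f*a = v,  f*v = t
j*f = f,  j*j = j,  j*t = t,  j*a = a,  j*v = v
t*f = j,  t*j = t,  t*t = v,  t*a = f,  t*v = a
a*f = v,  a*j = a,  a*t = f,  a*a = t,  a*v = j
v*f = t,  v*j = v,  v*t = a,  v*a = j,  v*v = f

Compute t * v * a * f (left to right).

j

t * v = a
a * a = t
t * f = j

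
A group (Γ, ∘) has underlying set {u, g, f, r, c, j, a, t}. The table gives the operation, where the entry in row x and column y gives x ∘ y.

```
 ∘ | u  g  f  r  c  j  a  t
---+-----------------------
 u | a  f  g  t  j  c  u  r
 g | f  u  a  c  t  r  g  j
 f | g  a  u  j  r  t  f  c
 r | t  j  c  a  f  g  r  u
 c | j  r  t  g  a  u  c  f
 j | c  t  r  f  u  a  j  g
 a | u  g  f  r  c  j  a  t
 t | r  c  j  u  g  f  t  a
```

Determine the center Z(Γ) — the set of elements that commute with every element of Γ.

An element z is central iff its row equals its column in the table.
For g: g ∘ c = t ≠ r = c ∘ g, so g ∉ Z.
Checking each element this way leaves Z(Γ) = {a, u}.
(Structurally, Γ here is isomorphic to the dihedral group D_4.)

{a, u}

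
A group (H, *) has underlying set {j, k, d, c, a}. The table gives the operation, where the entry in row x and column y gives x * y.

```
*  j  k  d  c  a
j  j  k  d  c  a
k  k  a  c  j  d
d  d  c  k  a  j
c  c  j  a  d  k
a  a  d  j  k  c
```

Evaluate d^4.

a

d^1 = d
d^2 = d * d = k
d^3 = k * d = c
d^4 = c * d = a
(Structurally, H here is isomorphic to the cyclic group Z_5.)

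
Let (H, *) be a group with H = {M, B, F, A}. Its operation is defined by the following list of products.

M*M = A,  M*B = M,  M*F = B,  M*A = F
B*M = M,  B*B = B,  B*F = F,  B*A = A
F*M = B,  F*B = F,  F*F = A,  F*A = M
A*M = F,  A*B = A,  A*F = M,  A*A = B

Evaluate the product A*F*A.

A*F = M
M*A = F

F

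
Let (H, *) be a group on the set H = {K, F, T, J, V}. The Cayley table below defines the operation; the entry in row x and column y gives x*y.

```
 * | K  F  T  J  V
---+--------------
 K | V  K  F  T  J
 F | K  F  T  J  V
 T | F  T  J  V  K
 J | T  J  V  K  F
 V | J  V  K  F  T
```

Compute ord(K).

The identity element is F (its row matches the header).
K^1 = K
K^2 = K*K = V
K^3 = V*K = J
K^4 = J*K = T
K^5 = T*K = F
The first power of K equal to the identity is K^5, so ord(K) = 5.

5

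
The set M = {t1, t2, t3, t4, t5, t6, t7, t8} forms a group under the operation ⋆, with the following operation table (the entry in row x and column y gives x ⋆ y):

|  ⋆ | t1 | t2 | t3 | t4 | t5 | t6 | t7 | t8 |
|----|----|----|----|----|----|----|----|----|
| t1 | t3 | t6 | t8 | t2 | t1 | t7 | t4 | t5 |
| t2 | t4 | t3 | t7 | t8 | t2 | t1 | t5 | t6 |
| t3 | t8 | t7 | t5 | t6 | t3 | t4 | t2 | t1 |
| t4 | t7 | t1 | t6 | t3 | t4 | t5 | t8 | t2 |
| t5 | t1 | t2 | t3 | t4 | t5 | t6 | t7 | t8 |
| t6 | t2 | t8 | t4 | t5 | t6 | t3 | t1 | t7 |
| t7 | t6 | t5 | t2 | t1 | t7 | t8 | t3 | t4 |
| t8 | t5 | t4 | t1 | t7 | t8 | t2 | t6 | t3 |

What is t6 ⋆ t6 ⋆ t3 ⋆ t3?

t3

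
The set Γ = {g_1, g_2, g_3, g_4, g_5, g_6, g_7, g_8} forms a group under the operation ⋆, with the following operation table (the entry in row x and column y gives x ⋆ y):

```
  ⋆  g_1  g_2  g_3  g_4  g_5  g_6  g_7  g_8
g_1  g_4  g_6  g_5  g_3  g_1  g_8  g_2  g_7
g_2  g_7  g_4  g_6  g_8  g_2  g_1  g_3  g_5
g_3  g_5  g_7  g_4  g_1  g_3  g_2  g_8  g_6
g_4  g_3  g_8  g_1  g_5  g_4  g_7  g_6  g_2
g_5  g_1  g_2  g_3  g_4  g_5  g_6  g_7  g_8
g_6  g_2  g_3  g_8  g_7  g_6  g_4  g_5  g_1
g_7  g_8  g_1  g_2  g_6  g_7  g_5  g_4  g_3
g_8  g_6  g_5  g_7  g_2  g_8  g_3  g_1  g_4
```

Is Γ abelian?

g_8 ⋆ g_3 = g_7 but g_3 ⋆ g_8 = g_6.
Since g_8 and g_3 do not commute, Γ is not abelian.

No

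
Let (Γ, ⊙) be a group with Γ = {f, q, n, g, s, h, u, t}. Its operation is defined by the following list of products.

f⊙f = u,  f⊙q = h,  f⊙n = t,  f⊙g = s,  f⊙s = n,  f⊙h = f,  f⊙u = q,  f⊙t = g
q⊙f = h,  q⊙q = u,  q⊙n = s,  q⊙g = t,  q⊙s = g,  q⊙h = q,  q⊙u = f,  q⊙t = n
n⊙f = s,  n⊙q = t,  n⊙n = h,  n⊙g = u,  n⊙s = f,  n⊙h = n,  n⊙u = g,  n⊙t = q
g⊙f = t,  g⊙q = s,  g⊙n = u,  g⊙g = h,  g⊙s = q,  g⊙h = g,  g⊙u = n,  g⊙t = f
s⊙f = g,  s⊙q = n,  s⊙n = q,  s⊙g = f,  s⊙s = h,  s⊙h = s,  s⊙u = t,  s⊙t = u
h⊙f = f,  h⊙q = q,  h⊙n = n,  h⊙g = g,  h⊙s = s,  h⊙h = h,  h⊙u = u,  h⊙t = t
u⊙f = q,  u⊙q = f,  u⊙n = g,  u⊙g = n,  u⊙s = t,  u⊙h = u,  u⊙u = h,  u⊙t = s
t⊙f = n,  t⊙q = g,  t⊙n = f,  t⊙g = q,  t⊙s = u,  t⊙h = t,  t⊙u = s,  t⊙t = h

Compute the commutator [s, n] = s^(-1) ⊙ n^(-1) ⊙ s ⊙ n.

u

Identity is h; from the table s^(-1) = s and n^(-1) = n.
s ⊙ n = q
q ⊙ s = g
g ⊙ n = u
(Structurally, Γ here is isomorphic to the dihedral group D_4.)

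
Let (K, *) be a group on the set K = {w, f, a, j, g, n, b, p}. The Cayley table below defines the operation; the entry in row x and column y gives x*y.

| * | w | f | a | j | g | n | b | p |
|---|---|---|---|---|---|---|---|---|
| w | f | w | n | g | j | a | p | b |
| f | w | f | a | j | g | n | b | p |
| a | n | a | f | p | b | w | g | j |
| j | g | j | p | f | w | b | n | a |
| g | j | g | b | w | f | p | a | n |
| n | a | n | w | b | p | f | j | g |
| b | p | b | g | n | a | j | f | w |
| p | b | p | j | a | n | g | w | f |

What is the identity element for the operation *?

f

The identity e satisfies e*x = x for all x, so its row in the table reproduces the column headers.
Row f reads: w, f, a, j, g, n, b, p — exactly the header order. So f is the identity.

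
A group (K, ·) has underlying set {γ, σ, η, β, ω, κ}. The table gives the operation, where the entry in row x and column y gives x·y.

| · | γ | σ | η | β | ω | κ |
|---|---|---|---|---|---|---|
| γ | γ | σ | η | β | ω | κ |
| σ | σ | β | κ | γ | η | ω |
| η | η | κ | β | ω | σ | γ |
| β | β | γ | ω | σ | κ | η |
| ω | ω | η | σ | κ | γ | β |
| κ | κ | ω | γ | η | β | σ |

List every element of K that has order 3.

{β, σ}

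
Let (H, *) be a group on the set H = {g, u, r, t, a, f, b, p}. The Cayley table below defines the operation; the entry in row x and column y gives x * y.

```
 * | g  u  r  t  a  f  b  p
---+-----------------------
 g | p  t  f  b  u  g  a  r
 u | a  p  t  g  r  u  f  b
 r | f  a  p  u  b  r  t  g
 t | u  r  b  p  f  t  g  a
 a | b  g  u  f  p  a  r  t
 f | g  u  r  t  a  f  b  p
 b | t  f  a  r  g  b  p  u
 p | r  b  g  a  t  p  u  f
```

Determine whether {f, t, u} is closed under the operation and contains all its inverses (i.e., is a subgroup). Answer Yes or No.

No

u * u = p, which is not in {f, t, u}.
The subset is not closed under *, so it is not a subgroup.
(Structurally, H here is isomorphic to the quaternion group Q_8.)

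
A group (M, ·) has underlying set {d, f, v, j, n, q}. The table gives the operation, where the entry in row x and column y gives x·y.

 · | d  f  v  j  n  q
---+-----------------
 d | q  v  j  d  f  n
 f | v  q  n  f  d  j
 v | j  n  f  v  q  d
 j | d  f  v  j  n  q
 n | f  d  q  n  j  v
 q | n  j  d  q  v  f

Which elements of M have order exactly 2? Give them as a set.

{n}

Identity is j. Compute the order of each non-identity element by repeated multiplication:
  d: d → q → n → f → v → j  (order 6)
  f: f → q → j  (order 3)
  v: v → f → n → q → d → j  (order 6)
  n: n → j  (order 2)
  q: q → f → j  (order 3)
Elements of order 2: {n}.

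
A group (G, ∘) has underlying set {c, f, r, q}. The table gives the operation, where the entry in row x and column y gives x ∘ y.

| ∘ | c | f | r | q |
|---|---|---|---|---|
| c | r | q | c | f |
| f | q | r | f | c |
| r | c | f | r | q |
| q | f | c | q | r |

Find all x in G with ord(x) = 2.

{c, f, q}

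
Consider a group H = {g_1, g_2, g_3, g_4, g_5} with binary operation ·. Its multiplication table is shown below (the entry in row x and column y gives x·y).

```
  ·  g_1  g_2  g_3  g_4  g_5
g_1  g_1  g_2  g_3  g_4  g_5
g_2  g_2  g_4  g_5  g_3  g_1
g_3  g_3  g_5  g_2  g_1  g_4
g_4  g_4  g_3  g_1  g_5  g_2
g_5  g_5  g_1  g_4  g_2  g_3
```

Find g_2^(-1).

g_5

First locate the identity: row g_1 matches the header, so g_1 is the identity.
Scan row g_2 for g_1: g_2·g_5 = g_1. Hence g_2^(-1) = g_5.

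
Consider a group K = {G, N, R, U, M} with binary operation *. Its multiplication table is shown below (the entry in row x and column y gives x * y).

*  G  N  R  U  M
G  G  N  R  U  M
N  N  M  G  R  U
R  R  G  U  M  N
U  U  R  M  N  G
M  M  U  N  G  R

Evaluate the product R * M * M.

R * M = N
N * M = U

U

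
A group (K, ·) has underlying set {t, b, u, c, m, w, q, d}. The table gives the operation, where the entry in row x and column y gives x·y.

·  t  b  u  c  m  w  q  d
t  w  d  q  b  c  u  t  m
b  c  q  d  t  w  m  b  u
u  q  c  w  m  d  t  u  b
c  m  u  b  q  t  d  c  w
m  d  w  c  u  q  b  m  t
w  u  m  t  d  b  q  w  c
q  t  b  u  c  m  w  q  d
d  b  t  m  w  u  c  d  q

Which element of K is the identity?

The identity e satisfies e·x = x for all x, so its row in the table reproduces the column headers.
Row q reads: t, b, u, c, m, w, q, d — exactly the header order. So q is the identity.

q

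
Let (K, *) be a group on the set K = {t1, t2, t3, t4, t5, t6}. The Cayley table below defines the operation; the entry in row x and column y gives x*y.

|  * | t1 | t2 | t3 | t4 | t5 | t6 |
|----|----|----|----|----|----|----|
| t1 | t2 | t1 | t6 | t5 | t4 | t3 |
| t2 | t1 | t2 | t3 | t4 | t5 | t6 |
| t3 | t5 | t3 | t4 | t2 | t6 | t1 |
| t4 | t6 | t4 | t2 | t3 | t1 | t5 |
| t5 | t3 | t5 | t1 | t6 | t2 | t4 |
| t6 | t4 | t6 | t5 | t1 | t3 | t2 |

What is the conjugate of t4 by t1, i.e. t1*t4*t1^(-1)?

t3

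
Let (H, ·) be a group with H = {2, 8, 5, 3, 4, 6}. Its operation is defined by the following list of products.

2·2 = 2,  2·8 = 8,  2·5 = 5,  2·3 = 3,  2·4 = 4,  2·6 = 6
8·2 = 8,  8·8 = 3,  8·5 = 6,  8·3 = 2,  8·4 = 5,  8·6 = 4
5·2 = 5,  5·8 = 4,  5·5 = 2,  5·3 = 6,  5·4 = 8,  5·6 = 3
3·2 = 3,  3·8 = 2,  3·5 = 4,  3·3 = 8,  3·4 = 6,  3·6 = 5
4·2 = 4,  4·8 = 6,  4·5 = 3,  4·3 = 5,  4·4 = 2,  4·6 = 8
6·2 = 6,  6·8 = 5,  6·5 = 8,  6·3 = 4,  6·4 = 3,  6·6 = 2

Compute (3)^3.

3^1 = 3
3^2 = 3·3 = 8
3^3 = 8·3 = 2

2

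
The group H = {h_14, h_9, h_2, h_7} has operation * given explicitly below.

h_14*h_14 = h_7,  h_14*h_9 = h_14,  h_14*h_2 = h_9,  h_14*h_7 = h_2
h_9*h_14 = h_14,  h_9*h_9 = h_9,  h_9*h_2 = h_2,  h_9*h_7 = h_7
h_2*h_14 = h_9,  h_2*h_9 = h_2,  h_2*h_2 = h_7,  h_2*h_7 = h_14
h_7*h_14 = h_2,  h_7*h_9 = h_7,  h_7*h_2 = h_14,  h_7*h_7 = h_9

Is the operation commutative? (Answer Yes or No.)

Check whether the table is symmetric across its main diagonal.
Every entry (row x, col y) equals the entry (row y, col x), so H is abelian.

Yes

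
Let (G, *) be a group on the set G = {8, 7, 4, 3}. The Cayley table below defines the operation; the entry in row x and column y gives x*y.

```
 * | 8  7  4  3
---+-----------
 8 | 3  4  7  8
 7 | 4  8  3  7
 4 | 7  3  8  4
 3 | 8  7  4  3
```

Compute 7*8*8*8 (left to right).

4

7*8 = 4
4*8 = 7
7*8 = 4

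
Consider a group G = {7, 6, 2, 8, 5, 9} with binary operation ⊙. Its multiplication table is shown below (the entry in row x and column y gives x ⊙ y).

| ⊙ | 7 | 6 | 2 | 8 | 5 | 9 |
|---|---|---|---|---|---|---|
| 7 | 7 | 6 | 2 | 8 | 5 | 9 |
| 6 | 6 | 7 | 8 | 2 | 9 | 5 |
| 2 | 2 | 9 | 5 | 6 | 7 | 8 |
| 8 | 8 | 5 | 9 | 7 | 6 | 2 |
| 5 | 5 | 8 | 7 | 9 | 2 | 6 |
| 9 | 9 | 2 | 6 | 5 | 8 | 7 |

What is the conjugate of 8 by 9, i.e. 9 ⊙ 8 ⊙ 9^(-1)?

6

The identity is 7. In row 9, the entry 7 sits in column 9, so 9^(-1) = 9.
9 ⊙ 8 = 5
5 ⊙ 9 = 6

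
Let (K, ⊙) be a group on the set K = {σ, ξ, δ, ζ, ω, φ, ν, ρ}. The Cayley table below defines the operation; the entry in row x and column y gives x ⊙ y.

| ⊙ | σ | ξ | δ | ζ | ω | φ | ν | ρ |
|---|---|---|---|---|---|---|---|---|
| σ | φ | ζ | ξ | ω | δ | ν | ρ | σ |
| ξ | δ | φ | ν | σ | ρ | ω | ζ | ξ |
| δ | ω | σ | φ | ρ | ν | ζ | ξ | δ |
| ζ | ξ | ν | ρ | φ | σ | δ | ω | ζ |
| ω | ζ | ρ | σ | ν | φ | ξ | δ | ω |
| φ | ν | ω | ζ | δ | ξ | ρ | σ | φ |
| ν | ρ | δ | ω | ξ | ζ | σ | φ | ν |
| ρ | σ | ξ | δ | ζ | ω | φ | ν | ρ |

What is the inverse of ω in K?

First locate the identity: row ρ matches the header, so ρ is the identity.
Scan row ω for ρ: ω ⊙ ξ = ρ. Hence ω^(-1) = ξ.
(Structurally, K here is isomorphic to the quaternion group Q_8.)

ξ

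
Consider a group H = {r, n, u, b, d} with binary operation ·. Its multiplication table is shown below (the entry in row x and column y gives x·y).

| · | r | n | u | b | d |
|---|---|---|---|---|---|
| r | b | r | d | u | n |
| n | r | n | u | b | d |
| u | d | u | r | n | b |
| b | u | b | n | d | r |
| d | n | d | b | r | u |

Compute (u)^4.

u^1 = u
u^2 = u·u = r
u^3 = r·u = d
u^4 = d·u = b

b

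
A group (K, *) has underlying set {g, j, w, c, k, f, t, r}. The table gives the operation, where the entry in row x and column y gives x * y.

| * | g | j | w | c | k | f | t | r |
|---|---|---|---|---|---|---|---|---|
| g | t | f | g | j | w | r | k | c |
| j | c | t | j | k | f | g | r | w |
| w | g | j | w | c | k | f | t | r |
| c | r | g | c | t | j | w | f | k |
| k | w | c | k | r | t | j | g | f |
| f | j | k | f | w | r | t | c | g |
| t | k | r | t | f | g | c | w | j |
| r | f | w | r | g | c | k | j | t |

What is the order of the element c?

4

The identity element is w (its row matches the header).
c^1 = c
c^2 = c * c = t
c^3 = t * c = f
c^4 = f * c = w
The first power of c equal to the identity is c^4, so ord(c) = 4.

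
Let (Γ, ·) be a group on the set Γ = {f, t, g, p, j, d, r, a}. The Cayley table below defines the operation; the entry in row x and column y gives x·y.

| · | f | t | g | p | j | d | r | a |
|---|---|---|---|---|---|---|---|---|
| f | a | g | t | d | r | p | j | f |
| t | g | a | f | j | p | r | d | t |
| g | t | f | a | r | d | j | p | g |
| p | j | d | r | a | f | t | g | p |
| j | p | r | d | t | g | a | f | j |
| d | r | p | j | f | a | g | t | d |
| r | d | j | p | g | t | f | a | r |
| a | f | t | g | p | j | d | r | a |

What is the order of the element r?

2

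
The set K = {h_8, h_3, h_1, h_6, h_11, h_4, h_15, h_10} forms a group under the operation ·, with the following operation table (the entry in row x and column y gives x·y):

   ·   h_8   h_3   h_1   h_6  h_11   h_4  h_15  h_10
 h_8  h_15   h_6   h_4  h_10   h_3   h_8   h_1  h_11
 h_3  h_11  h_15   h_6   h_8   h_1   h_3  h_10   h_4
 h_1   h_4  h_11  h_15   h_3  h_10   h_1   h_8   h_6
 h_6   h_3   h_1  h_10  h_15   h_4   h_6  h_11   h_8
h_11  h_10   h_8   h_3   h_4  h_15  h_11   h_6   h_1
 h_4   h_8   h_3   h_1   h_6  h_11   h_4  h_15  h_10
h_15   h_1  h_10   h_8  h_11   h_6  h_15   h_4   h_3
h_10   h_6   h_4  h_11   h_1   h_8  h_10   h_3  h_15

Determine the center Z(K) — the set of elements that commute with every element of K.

An element z is central iff its row equals its column in the table.
For h_8: h_8·h_6 = h_10 ≠ h_3 = h_6·h_8, so h_8 ∉ Z.
Checking each element this way leaves Z(K) = {h_15, h_4}.

{h_15, h_4}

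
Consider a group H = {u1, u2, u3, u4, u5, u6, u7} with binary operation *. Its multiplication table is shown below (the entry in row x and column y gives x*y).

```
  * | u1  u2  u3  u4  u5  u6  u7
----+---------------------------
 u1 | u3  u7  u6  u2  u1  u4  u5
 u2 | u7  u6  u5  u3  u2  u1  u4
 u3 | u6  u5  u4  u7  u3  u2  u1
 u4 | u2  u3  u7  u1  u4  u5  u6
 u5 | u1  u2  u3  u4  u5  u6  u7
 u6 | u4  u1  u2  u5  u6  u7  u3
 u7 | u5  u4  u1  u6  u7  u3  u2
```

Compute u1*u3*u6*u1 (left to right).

u1*u3 = u6
u6*u6 = u7
u7*u1 = u5

u5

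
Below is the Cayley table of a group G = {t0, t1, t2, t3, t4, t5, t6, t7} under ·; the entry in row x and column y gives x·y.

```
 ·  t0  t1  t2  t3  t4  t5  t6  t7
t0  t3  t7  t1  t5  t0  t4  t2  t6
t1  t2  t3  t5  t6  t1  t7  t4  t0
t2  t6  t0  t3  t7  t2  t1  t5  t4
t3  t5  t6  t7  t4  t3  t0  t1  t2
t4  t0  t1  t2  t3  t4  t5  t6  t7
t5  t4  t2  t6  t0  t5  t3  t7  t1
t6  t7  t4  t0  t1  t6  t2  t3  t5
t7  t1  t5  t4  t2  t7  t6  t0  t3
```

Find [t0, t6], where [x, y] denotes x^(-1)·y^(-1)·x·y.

t3

Identity is t4; from the table t0^(-1) = t5 and t6^(-1) = t1.
t5·t1 = t2
t2·t0 = t6
t6·t6 = t3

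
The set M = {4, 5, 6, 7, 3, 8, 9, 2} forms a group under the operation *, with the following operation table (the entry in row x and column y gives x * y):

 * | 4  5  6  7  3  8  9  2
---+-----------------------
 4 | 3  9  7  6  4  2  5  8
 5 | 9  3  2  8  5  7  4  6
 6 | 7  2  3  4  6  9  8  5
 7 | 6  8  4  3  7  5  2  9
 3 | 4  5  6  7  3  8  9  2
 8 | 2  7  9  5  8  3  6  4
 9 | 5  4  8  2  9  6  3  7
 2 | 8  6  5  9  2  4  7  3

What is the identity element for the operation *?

The identity e satisfies e * x = x for all x, so its row in the table reproduces the column headers.
Row 3 reads: 4, 5, 6, 7, 3, 8, 9, 2 — exactly the header order. So 3 is the identity.

3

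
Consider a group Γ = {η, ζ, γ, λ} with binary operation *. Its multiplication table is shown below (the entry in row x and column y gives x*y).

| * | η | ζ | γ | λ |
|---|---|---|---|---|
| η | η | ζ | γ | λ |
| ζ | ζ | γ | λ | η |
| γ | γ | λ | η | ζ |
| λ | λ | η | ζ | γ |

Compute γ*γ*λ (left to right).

γ*γ = η
η*λ = λ

λ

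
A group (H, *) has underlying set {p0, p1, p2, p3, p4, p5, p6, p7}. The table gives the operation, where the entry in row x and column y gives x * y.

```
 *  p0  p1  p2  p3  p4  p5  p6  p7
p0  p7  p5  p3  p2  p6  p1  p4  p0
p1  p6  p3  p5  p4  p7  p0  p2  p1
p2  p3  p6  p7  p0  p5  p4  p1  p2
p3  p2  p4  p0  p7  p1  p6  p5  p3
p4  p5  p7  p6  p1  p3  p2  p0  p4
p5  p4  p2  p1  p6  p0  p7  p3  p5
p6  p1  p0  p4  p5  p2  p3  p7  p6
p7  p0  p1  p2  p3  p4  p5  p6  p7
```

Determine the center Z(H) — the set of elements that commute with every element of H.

An element z is central iff its row equals its column in the table.
For p5: p5 * p4 = p0 ≠ p2 = p4 * p5, so p5 ∉ Z.
Checking each element this way leaves Z(H) = {p3, p7}.

{p3, p7}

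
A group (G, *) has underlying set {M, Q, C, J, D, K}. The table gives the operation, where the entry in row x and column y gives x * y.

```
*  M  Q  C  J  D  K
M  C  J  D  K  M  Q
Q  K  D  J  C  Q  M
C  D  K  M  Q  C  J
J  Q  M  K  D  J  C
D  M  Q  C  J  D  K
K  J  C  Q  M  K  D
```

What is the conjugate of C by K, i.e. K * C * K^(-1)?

The identity is D. In row K, the entry D sits in column K, so K^(-1) = K.
K * C = Q
Q * K = M

M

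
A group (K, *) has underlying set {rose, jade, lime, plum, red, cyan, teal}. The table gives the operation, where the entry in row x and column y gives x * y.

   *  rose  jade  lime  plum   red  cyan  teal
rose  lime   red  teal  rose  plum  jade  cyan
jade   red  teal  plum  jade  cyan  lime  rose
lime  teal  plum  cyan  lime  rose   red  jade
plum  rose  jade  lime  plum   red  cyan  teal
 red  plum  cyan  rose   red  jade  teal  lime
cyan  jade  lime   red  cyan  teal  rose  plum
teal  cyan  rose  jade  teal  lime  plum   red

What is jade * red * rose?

jade * red = cyan
cyan * rose = jade

jade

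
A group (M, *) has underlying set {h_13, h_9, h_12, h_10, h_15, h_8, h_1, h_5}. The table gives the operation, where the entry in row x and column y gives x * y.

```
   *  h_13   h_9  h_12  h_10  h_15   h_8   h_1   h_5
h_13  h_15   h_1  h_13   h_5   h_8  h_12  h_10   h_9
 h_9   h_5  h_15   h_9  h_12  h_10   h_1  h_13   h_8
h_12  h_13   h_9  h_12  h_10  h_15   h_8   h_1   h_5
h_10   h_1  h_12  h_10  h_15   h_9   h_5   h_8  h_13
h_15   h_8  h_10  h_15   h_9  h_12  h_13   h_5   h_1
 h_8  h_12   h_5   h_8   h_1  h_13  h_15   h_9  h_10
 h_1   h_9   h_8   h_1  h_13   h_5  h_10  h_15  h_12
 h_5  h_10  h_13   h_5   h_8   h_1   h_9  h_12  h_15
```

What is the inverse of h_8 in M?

h_13

First locate the identity: row h_12 matches the header, so h_12 is the identity.
Scan row h_8 for h_12: h_8 * h_13 = h_12. Hence h_8^(-1) = h_13.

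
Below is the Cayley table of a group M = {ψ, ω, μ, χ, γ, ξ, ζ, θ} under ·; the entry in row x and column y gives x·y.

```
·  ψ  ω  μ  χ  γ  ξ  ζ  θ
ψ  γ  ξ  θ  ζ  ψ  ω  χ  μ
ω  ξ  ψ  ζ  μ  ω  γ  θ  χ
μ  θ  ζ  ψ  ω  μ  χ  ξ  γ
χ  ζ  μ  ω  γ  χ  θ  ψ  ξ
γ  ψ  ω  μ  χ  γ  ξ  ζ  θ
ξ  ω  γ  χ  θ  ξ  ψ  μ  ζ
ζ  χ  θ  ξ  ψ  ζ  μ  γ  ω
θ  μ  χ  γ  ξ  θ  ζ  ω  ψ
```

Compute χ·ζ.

ψ

Read row χ, column ζ: χ·ζ = ψ.
(Structurally, M here is isomorphic to Z_2 x Z_4.)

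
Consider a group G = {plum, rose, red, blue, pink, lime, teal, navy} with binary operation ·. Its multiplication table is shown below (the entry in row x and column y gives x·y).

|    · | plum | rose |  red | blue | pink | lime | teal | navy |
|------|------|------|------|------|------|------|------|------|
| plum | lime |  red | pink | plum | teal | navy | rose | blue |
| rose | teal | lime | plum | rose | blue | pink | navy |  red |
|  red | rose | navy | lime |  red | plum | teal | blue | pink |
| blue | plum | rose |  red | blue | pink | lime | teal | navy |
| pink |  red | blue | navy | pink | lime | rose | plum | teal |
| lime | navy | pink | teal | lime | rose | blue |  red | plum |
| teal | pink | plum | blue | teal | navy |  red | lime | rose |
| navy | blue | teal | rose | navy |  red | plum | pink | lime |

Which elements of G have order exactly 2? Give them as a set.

Identity is blue. Compute the order of each non-identity element by repeated multiplication:
  plum: plum → lime → navy → blue  (order 4)
  rose: rose → lime → pink → blue  (order 4)
  red: red → lime → teal → blue  (order 4)
  pink: pink → lime → rose → blue  (order 4)
  lime: lime → blue  (order 2)
  teal: teal → lime → red → blue  (order 4)
  navy: navy → lime → plum → blue  (order 4)
Elements of order 2: {lime}.

{lime}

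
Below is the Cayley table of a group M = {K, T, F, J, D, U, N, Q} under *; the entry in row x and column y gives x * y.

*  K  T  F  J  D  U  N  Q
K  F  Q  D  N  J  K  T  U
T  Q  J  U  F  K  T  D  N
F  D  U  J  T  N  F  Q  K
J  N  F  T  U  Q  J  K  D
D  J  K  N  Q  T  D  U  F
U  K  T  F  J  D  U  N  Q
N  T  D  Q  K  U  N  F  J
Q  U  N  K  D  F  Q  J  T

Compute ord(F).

4

The identity element is U (its row matches the header).
F^1 = F
F^2 = F * F = J
F^3 = J * F = T
F^4 = T * F = U
The first power of F equal to the identity is F^4, so ord(F) = 4.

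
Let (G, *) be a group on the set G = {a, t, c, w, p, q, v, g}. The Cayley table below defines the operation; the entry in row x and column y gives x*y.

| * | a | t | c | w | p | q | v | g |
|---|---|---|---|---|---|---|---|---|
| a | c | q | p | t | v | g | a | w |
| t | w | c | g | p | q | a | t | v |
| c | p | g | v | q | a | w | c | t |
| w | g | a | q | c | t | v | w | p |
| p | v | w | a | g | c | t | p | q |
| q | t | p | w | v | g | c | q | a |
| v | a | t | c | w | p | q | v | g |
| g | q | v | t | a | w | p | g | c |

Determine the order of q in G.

4

The identity element is v (its row matches the header).
q^1 = q
q^2 = q*q = c
q^3 = c*q = w
q^4 = w*q = v
The first power of q equal to the identity is q^4, so ord(q) = 4.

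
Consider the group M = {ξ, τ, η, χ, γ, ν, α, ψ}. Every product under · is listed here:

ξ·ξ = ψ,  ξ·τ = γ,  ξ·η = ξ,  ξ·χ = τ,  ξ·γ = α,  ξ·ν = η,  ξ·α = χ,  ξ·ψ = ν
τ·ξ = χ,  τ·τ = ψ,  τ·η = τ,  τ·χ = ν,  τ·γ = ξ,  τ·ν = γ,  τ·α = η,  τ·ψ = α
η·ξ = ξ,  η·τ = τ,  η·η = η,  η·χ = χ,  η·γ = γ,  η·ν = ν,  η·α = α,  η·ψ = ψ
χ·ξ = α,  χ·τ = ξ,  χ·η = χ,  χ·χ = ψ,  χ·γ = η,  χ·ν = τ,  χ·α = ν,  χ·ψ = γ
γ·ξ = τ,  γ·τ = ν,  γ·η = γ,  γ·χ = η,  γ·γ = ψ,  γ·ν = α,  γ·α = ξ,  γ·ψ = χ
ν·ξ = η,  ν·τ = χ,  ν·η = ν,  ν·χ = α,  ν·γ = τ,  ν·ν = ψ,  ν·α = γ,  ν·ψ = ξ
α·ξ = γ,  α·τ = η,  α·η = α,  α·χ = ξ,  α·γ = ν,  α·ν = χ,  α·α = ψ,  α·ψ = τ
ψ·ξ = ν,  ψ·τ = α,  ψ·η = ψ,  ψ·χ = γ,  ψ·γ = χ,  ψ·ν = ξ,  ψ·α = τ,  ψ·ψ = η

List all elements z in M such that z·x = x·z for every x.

{η, ψ}

An element z is central iff its row equals its column in the table.
For ν: ν·χ = α ≠ τ = χ·ν, so ν ∉ Z.
Checking each element this way leaves Z(M) = {η, ψ}.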